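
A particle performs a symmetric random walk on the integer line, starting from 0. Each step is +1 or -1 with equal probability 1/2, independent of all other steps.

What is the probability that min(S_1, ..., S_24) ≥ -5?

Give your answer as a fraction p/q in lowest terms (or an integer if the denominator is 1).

Let f(t,s) = #length-t paths at position s with S_1..S_t all ≥ -5.
f(t,s) = f(t-1,s-1) + f(t-1,s+1) for s ≥ -5; f(t,s) = 0 for s < -5.
t=0: f(0,0)=1
t=1: f(1,-1)=1 f(1,1)=1
t=2: f(2,-2)=1 f(2,0)=2 f(2,2)=1
t=3: f(3,-3)=1 f(3,-1)=3 f(3,1)=3 f(3,3)=1
t=4: f(4,-4)=1 f(4,-2)=4 f(4,0)=6 f(4,2)=4 f(4,4)=1
t=5: f(5,-5)=1 f(5,-3)=5 f(5,-1)=10 f(5,1)=10 f(5,3)=5 f(5,5)=1
t=6: f(6,-4)=6 f(6,-2)=15 f(6,0)=20 f(6,2)=15 f(6,4)=6 f(6,6)=1
t=7: f(7,-5)=6 f(7,-3)=21 f(7,-1)=35 f(7,1)=35 f(7,3)=21 f(7,5)=7 f(7,7)=1
t=8: f(8,-4)=27 f(8,-2)=56 f(8,0)=70 f(8,2)=56 f(8,4)=28 f(8,6)=8 f(8,8)=1
t=9: f(9,-5)=27 f(9,-3)=83 f(9,-1)=126 f(9,1)=126 f(9,3)=84 f(9,5)=36 f(9,7)=9 f(9,9)=1
t=10: f(10,-4)=110 f(10,-2)=209 f(10,0)=252 f(10,2)=210 f(10,4)=120 f(10,6)=45 f(10,8)=10 f(10,10)=1
t=11: f(11,-5)=110 f(11,-3)=319 f(11,-1)=461 f(11,1)=462 f(11,3)=330 f(11,5)=165 f(11,7)=55 f(11,9)=11 f(11,11)=1
t=12: f(12,-4)=429 f(12,-2)=780 f(12,0)=923 f(12,2)=792 f(12,4)=495 f(12,6)=220 f(12,8)=66 f(12,10)=12 f(12,12)=1
t=13: f(13,-5)=429 f(13,-3)=1209 f(13,-1)=1703 f(13,1)=1715 f(13,3)=1287 f(13,5)=715 f(13,7)=286 f(13,9)=78 f(13,11)=13 f(13,13)=1
t=14: f(14,-4)=1638 f(14,-2)=2912 f(14,0)=3418 f(14,2)=3002 f(14,4)=2002 f(14,6)=1001 f(14,8)=364 f(14,10)=91 f(14,12)=14 f(14,14)=1
t=15: f(15,-5)=1638 f(15,-3)=4550 f(15,-1)=6330 f(15,1)=6420 f(15,3)=5004 f(15,5)=3003 f(15,7)=1365 f(15,9)=455 f(15,11)=105 f(15,13)=15 f(15,15)=1
t=16: f(16,-4)=6188 f(16,-2)=10880 f(16,0)=12750 f(16,2)=11424 f(16,4)=8007 f(16,6)=4368 f(16,8)=1820 f(16,10)=560 f(16,12)=120 f(16,14)=16 f(16,16)=1
t=17: f(17,-5)=6188 f(17,-3)=17068 f(17,-1)=23630 f(17,1)=24174 f(17,3)=19431 f(17,5)=12375 f(17,7)=6188 f(17,9)=2380 f(17,11)=680 f(17,13)=136 f(17,15)=17 f(17,17)=1
t=18: f(18,-4)=23256 f(18,-2)=40698 f(18,0)=47804 f(18,2)=43605 f(18,4)=31806 f(18,6)=18563 f(18,8)=8568 f(18,10)=3060 f(18,12)=816 f(18,14)=153 f(18,16)=18 f(18,18)=1
t=19: f(19,-5)=23256 f(19,-3)=63954 f(19,-1)=88502 f(19,1)=91409 f(19,3)=75411 f(19,5)=50369 f(19,7)=27131 f(19,9)=11628 f(19,11)=3876 f(19,13)=969 f(19,15)=171 f(19,17)=19 f(19,19)=1
t=20: f(20,-4)=87210 f(20,-2)=152456 f(20,0)=179911 f(20,2)=166820 f(20,4)=125780 f(20,6)=77500 f(20,8)=38759 f(20,10)=15504 f(20,12)=4845 f(20,14)=1140 f(20,16)=190 f(20,18)=20 f(20,20)=1
t=21: f(21,-5)=87210 f(21,-3)=239666 f(21,-1)=332367 f(21,1)=346731 f(21,3)=292600 f(21,5)=203280 f(21,7)=116259 f(21,9)=54263 f(21,11)=20349 f(21,13)=5985 f(21,15)=1330 f(21,17)=210 f(21,19)=21 f(21,21)=1
t=22: f(22,-4)=326876 f(22,-2)=572033 f(22,0)=679098 f(22,2)=639331 f(22,4)=495880 f(22,6)=319539 f(22,8)=170522 f(22,10)=74612 f(22,12)=26334 f(22,14)=7315 f(22,16)=1540 f(22,18)=231 f(22,20)=22 f(22,22)=1
t=23: f(23,-5)=326876 f(23,-3)=898909 f(23,-1)=1251131 f(23,1)=1318429 f(23,3)=1135211 f(23,5)=815419 f(23,7)=490061 f(23,9)=245134 f(23,11)=100946 f(23,13)=33649 f(23,15)=8855 f(23,17)=1771 f(23,19)=253 f(23,21)=23 f(23,23)=1
t=24: f(24,-4)=1225785 f(24,-2)=2150040 f(24,0)=2569560 f(24,2)=2453640 f(24,4)=1950630 f(24,6)=1305480 f(24,8)=735195 f(24,10)=346080 f(24,12)=134595 f(24,14)=42504 f(24,16)=10626 f(24,18)=2024 f(24,20)=276 f(24,22)=24 f(24,24)=1
Σ_s f(24,s) = 12926460
P = 12926460/16777216 = 3231615/4194304

Answer: 3231615/4194304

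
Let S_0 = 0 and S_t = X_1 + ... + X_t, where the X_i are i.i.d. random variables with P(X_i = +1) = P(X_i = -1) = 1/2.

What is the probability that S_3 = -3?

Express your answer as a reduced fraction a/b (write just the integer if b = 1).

Answer: 1/8

Derivation:
To reach position -3 after 3 steps: need 0 steps of +1 and 3 of -1.
Favorable paths: C(3,0) = 1
Total paths: 2^3 = 8
P = 1/8 = 1/8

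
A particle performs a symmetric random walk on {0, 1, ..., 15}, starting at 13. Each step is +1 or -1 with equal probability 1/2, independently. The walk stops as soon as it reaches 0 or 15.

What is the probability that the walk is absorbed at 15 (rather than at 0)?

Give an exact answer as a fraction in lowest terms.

Symmetric walk (p = 1/2): the harmonic-function argument gives P(hit 15 before 0 | start at 13) = a/N.
P = 13/15 = 13/15

Answer: 13/15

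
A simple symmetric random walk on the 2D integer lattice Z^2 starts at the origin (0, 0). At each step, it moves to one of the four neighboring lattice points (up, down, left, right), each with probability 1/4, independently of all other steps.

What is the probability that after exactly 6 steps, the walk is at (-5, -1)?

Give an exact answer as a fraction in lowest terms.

Answer: 3/2048

Derivation:
Let h be the number of horizontal steps (so 6-h are vertical). To end at (-5,-1) need (h-5)/2 right-steps and ((6-h)-1)/2 up-steps.
Sum over h with 5 ≤ h ≤ 5, h ≡ 1 (mod 2), 6-h ≡ 1 (mod 2):
h=5: C(6,5)·C(5,0)·C(1,0) = 6·1·1 = 6
Total favorable: 6
Total paths: 4^6 = 4096
P = 6/4096 = 3/2048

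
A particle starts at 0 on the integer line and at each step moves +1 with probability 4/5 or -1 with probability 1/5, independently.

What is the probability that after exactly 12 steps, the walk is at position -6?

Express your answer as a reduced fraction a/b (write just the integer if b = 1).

Answer: 2816/48828125

Derivation:
To reach position -6 after 12 steps: need 3 steps of +1 and 9 steps of -1.
Number of such sequences: C(12,3) = 220
Each has probability (4/5)^3 · (1/5)^9 = 64/244140625
P = 220 · 64/244140625 = 2816/48828125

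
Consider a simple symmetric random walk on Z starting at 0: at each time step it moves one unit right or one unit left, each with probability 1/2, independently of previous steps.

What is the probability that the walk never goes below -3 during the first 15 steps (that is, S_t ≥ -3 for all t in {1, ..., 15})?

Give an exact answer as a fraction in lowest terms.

Answer: 715/1024

Derivation:
Let f(t,s) = #length-t paths at position s with S_1..S_t all ≥ -3.
f(t,s) = f(t-1,s-1) + f(t-1,s+1) for s ≥ -3; f(t,s) = 0 for s < -3.
t=0: f(0,0)=1
t=1: f(1,-1)=1 f(1,1)=1
t=2: f(2,-2)=1 f(2,0)=2 f(2,2)=1
t=3: f(3,-3)=1 f(3,-1)=3 f(3,1)=3 f(3,3)=1
t=4: f(4,-2)=4 f(4,0)=6 f(4,2)=4 f(4,4)=1
t=5: f(5,-3)=4 f(5,-1)=10 f(5,1)=10 f(5,3)=5 f(5,5)=1
t=6: f(6,-2)=14 f(6,0)=20 f(6,2)=15 f(6,4)=6 f(6,6)=1
t=7: f(7,-3)=14 f(7,-1)=34 f(7,1)=35 f(7,3)=21 f(7,5)=7 f(7,7)=1
t=8: f(8,-2)=48 f(8,0)=69 f(8,2)=56 f(8,4)=28 f(8,6)=8 f(8,8)=1
t=9: f(9,-3)=48 f(9,-1)=117 f(9,1)=125 f(9,3)=84 f(9,5)=36 f(9,7)=9 f(9,9)=1
t=10: f(10,-2)=165 f(10,0)=242 f(10,2)=209 f(10,4)=120 f(10,6)=45 f(10,8)=10 f(10,10)=1
t=11: f(11,-3)=165 f(11,-1)=407 f(11,1)=451 f(11,3)=329 f(11,5)=165 f(11,7)=55 f(11,9)=11 f(11,11)=1
t=12: f(12,-2)=572 f(12,0)=858 f(12,2)=780 f(12,4)=494 f(12,6)=220 f(12,8)=66 f(12,10)=12 f(12,12)=1
t=13: f(13,-3)=572 f(13,-1)=1430 f(13,1)=1638 f(13,3)=1274 f(13,5)=714 f(13,7)=286 f(13,9)=78 f(13,11)=13 f(13,13)=1
t=14: f(14,-2)=2002 f(14,0)=3068 f(14,2)=2912 f(14,4)=1988 f(14,6)=1000 f(14,8)=364 f(14,10)=91 f(14,12)=14 f(14,14)=1
t=15: f(15,-3)=2002 f(15,-1)=5070 f(15,1)=5980 f(15,3)=4900 f(15,5)=2988 f(15,7)=1364 f(15,9)=455 f(15,11)=105 f(15,13)=15 f(15,15)=1
Σ_s f(15,s) = 22880
P = 22880/32768 = 715/1024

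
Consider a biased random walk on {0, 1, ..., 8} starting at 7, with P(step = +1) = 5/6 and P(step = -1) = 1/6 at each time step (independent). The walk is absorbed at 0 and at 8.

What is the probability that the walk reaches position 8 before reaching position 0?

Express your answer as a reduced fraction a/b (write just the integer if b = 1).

Answer: 97655/97656

Derivation:
Biased walk: p = 5/6, q = 1/6, r = q/p = 1/5
Gambler's ruin: P(hit 8 before 0 | start at 7) = (1 - r^a)/(1 - r^N)
r^7 = 1/78125; r^8 = 1/390625
P = (1 - 1/78125) / (1 - 1/390625) = 78124/78125 / 390624/390625 = 97655/97656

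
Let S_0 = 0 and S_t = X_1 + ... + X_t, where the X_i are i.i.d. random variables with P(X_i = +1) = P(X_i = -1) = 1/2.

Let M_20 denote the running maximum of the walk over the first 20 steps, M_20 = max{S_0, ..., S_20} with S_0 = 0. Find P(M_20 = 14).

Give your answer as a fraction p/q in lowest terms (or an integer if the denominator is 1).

Let M_20 = max(S_0,...,S_20). Use the reflection principle: for j ≥ 1, #{paths with M_20 ≥ j} = #{S_20 ≥ j} + #{S_20 ≥ j+1}.
By reflection, #{M_20 ≥ 14} = #{S_20 ≥ 14} + #{S_20 ≥ 15} = 1351 + 211 = 1562.
#{M_20 ≥ 15} = #{S_20 ≥ 15} + #{S_20 ≥ 16} = 211 + 211 = 422.
#{M_20 = 14} = 1562 - 422 = 1140.
P(M_20 = 14) = 1140/1048576 = 285/262144

Answer: 285/262144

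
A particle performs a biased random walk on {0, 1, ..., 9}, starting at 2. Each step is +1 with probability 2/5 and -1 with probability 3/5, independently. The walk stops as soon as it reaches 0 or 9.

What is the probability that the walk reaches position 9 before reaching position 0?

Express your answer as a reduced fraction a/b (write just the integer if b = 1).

Answer: 640/19171

Derivation:
Biased walk: p = 2/5, q = 3/5, r = q/p = 3/2
Gambler's ruin: P(hit 9 before 0 | start at 2) = (1 - r^a)/(1 - r^N)
r^2 = 9/4; r^9 = 19683/512
P = (1 - 9/4) / (1 - 19683/512) = -5/4 / -19171/512 = 640/19171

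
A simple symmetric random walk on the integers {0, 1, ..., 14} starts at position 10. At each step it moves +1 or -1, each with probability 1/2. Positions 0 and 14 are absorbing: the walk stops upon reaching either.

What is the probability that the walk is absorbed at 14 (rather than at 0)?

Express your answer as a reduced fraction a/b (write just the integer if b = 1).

Symmetric walk (p = 1/2): the harmonic-function argument gives P(hit 14 before 0 | start at 10) = a/N.
P = 10/14 = 5/7

Answer: 5/7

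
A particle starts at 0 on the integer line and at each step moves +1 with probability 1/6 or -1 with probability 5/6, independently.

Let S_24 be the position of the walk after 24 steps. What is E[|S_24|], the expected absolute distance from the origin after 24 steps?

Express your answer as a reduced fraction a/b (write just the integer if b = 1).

Answer: 789737270842881559/49358138940850176

Derivation:
S_24 takes values m ≡ 0 (mod 2) with |m| ≤ 24; P(S_24=m) = C(24,(24+m)/2) · (1/6)^((24+m)/2) · (5/6)^((24-m)/2).
Distribution: P(S=-24)=59604644775390625/4738381338321616896, P(S=-22)=11920928955078125/197432555763400704, P(S=-20)=54836273193359375/394865111526801408, P(S=-18)=120639801025390625/592297667290202112, P(S=-16)=168895721435546875/789730223053602816, P(S=-14)=33779144287109375/197432555763400704, P(S=-12)=128360748291015625/1184595334580404224, P(S=-10)=3667449951171875/65810851921133568, P(S=-8)=12469329833984375/526486815369068544, P(S=-6)=2493865966796875/296148833645101056, P(S=-4)=498773193359375/197432555763400704, P(S=-2)=63480224609375/98716277881700352, P(S=0)=165048583984375/1184595334580404224, P(S=2)=2539208984375/98716277881700352, P(S=4)=798037109375/197432555763400704, P(S=6)=159607421875/296148833645101056, P(S=8)=31921484375/526486815369068544, P(S=10)=375546875/65810851921133568, P(S=12)=525765625/1184595334580404224, P(S=14)=5534375/197432555763400704, P(S=16)=1106875/789730223053602816, P(S=18)=31625/592297667290202112, P(S=20)=575/394865111526801408, P(S=22)=5/197432555763400704, P(S=24)=1/4738381338321616896
E[|S_24|] = Σ_m |m|·P(S_24=m) = 789737270842881559/49358138940850176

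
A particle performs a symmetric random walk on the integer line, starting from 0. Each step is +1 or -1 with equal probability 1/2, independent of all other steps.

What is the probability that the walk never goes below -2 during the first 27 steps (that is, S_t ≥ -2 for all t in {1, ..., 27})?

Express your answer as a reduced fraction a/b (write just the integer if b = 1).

Answer: 14375115/33554432

Derivation:
Let f(t,s) = #length-t paths at position s with S_1..S_t all ≥ -2.
f(t,s) = f(t-1,s-1) + f(t-1,s+1) for s ≥ -2; f(t,s) = 0 for s < -2.
t=0: f(0,0)=1
t=1: f(1,-1)=1 f(1,1)=1
t=2: f(2,-2)=1 f(2,0)=2 f(2,2)=1
t=3: f(3,-1)=3 f(3,1)=3 f(3,3)=1
t=4: f(4,-2)=3 f(4,0)=6 f(4,2)=4 f(4,4)=1
t=5: f(5,-1)=9 f(5,1)=10 f(5,3)=5 f(5,5)=1
t=6: f(6,-2)=9 f(6,0)=19 f(6,2)=15 f(6,4)=6 f(6,6)=1
t=7: f(7,-1)=28 f(7,1)=34 f(7,3)=21 f(7,5)=7 f(7,7)=1
t=8: f(8,-2)=28 f(8,0)=62 f(8,2)=55 f(8,4)=28 f(8,6)=8 f(8,8)=1
t=9: f(9,-1)=90 f(9,1)=117 f(9,3)=83 f(9,5)=36 f(9,7)=9 f(9,9)=1
t=10: f(10,-2)=90 f(10,0)=207 f(10,2)=200 f(10,4)=119 f(10,6)=45 f(10,8)=10 f(10,10)=1
t=11: f(11,-1)=297 f(11,1)=407 f(11,3)=319 f(11,5)=164 f(11,7)=55 f(11,9)=11 f(11,11)=1
t=12: f(12,-2)=297 f(12,0)=704 f(12,2)=726 f(12,4)=483 f(12,6)=219 f(12,8)=66 f(12,10)=12 f(12,12)=1
t=13: f(13,-1)=1001 f(13,1)=1430 f(13,3)=1209 f(13,5)=702 f(13,7)=285 f(13,9)=78 f(13,11)=13 f(13,13)=1
t=14: f(14,-2)=1001 f(14,0)=2431 f(14,2)=2639 f(14,4)=1911 f(14,6)=987 f(14,8)=363 f(14,10)=91 f(14,12)=14 f(14,14)=1
t=15: f(15,-1)=3432 f(15,1)=5070 f(15,3)=4550 f(15,5)=2898 f(15,7)=1350 f(15,9)=454 f(15,11)=105 f(15,13)=15 f(15,15)=1
t=16: f(16,-2)=3432 f(16,0)=8502 f(16,2)=9620 f(16,4)=7448 f(16,6)=4248 f(16,8)=1804 f(16,10)=559 f(16,12)=120 f(16,14)=16 f(16,16)=1
t=17: f(17,-1)=11934 f(17,1)=18122 f(17,3)=17068 f(17,5)=11696 f(17,7)=6052 f(17,9)=2363 f(17,11)=679 f(17,13)=136 f(17,15)=17 f(17,17)=1
t=18: f(18,-2)=11934 f(18,0)=30056 f(18,2)=35190 f(18,4)=28764 f(18,6)=17748 f(18,8)=8415 f(18,10)=3042 f(18,12)=815 f(18,14)=153 f(18,16)=18 f(18,18)=1
t=19: f(19,-1)=41990 f(19,1)=65246 f(19,3)=63954 f(19,5)=46512 f(19,7)=26163 f(19,9)=11457 f(19,11)=3857 f(19,13)=968 f(19,15)=171 f(19,17)=19 f(19,19)=1
t=20: f(20,-2)=41990 f(20,0)=107236 f(20,2)=129200 f(20,4)=110466 f(20,6)=72675 f(20,8)=37620 f(20,10)=15314 f(20,12)=4825 f(20,14)=1139 f(20,16)=190 f(20,18)=20 f(20,20)=1
t=21: f(21,-1)=149226 f(21,1)=236436 f(21,3)=239666 f(21,5)=183141 f(21,7)=110295 f(21,9)=52934 f(21,11)=20139 f(21,13)=5964 f(21,15)=1329 f(21,17)=210 f(21,19)=21 f(21,21)=1
t=22: f(22,-2)=149226 f(22,0)=385662 f(22,2)=476102 f(22,4)=422807 f(22,6)=293436 f(22,8)=163229 f(22,10)=73073 f(22,12)=26103 f(22,14)=7293 f(22,16)=1539 f(22,18)=231 f(22,20)=22 f(22,22)=1
t=23: f(23,-1)=534888 f(23,1)=861764 f(23,3)=898909 f(23,5)=716243 f(23,7)=456665 f(23,9)=236302 f(23,11)=99176 f(23,13)=33396 f(23,15)=8832 f(23,17)=1770 f(23,19)=253 f(23,21)=23 f(23,23)=1
t=24: f(24,-2)=534888 f(24,0)=1396652 f(24,2)=1760673 f(24,4)=1615152 f(24,6)=1172908 f(24,8)=692967 f(24,10)=335478 f(24,12)=132572 f(24,14)=42228 f(24,16)=10602 f(24,18)=2023 f(24,20)=276 f(24,22)=24 f(24,24)=1
t=25: f(25,-1)=1931540 f(25,1)=3157325 f(25,3)=3375825 f(25,5)=2788060 f(25,7)=1865875 f(25,9)=1028445 f(25,11)=468050 f(25,13)=174800 f(25,15)=52830 f(25,17)=12625 f(25,19)=2299 f(25,21)=300 f(25,23)=25 f(25,25)=1
t=26: f(26,-2)=1931540 f(26,0)=5088865 f(26,2)=6533150 f(26,4)=6163885 f(26,6)=4653935 f(26,8)=2894320 f(26,10)=1496495 f(26,12)=642850 f(26,14)=227630 f(26,16)=65455 f(26,18)=14924 f(26,20)=2599 f(26,22)=325 f(26,24)=26 f(26,26)=1
t=27: f(27,-1)=7020405 f(27,1)=11622015 f(27,3)=12697035 f(27,5)=10817820 f(27,7)=7548255 f(27,9)=4390815 f(27,11)=2139345 f(27,13)=870480 f(27,15)=293085 f(27,17)=80379 f(27,19)=17523 f(27,21)=2924 f(27,23)=351 f(27,25)=27 f(27,27)=1
Σ_s f(27,s) = 57500460
P = 57500460/134217728 = 14375115/33554432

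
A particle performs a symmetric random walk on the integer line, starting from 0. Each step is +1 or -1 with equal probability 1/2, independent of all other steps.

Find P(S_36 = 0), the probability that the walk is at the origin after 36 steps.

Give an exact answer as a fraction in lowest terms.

Answer: 2268783825/17179869184

Derivation:
To return to 0 after 36 steps: need exactly 18 steps of +1 and 18 of -1.
Favorable paths: C(36,18) = 9075135300
Total paths: 2^36 = 68719476736
P = 9075135300/68719476736 = 2268783825/17179869184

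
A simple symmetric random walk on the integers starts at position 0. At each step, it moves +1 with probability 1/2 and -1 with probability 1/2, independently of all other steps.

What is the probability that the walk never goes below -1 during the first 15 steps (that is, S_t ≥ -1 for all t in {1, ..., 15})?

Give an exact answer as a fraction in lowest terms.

Let f(t,s) = #length-t paths at position s with S_1..S_t all ≥ -1.
f(t,s) = f(t-1,s-1) + f(t-1,s+1) for s ≥ -1; f(t,s) = 0 for s < -1.
t=0: f(0,0)=1
t=1: f(1,-1)=1 f(1,1)=1
t=2: f(2,0)=2 f(2,2)=1
t=3: f(3,-1)=2 f(3,1)=3 f(3,3)=1
t=4: f(4,0)=5 f(4,2)=4 f(4,4)=1
t=5: f(5,-1)=5 f(5,1)=9 f(5,3)=5 f(5,5)=1
t=6: f(6,0)=14 f(6,2)=14 f(6,4)=6 f(6,6)=1
t=7: f(7,-1)=14 f(7,1)=28 f(7,3)=20 f(7,5)=7 f(7,7)=1
t=8: f(8,0)=42 f(8,2)=48 f(8,4)=27 f(8,6)=8 f(8,8)=1
t=9: f(9,-1)=42 f(9,1)=90 f(9,3)=75 f(9,5)=35 f(9,7)=9 f(9,9)=1
t=10: f(10,0)=132 f(10,2)=165 f(10,4)=110 f(10,6)=44 f(10,8)=10 f(10,10)=1
t=11: f(11,-1)=132 f(11,1)=297 f(11,3)=275 f(11,5)=154 f(11,7)=54 f(11,9)=11 f(11,11)=1
t=12: f(12,0)=429 f(12,2)=572 f(12,4)=429 f(12,6)=208 f(12,8)=65 f(12,10)=12 f(12,12)=1
t=13: f(13,-1)=429 f(13,1)=1001 f(13,3)=1001 f(13,5)=637 f(13,7)=273 f(13,9)=77 f(13,11)=13 f(13,13)=1
t=14: f(14,0)=1430 f(14,2)=2002 f(14,4)=1638 f(14,6)=910 f(14,8)=350 f(14,10)=90 f(14,12)=14 f(14,14)=1
t=15: f(15,-1)=1430 f(15,1)=3432 f(15,3)=3640 f(15,5)=2548 f(15,7)=1260 f(15,9)=440 f(15,11)=104 f(15,13)=15 f(15,15)=1
Σ_s f(15,s) = 12870
P = 12870/32768 = 6435/16384

Answer: 6435/16384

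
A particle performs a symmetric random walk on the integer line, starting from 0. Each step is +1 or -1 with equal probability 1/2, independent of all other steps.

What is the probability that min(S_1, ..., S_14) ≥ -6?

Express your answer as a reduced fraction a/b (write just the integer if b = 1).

Let f(t,s) = #length-t paths at position s with S_1..S_t all ≥ -6.
f(t,s) = f(t-1,s-1) + f(t-1,s+1) for s ≥ -6; f(t,s) = 0 for s < -6.
t=0: f(0,0)=1
t=1: f(1,-1)=1 f(1,1)=1
t=2: f(2,-2)=1 f(2,0)=2 f(2,2)=1
t=3: f(3,-3)=1 f(3,-1)=3 f(3,1)=3 f(3,3)=1
t=4: f(4,-4)=1 f(4,-2)=4 f(4,0)=6 f(4,2)=4 f(4,4)=1
t=5: f(5,-5)=1 f(5,-3)=5 f(5,-1)=10 f(5,1)=10 f(5,3)=5 f(5,5)=1
t=6: f(6,-6)=1 f(6,-4)=6 f(6,-2)=15 f(6,0)=20 f(6,2)=15 f(6,4)=6 f(6,6)=1
t=7: f(7,-5)=7 f(7,-3)=21 f(7,-1)=35 f(7,1)=35 f(7,3)=21 f(7,5)=7 f(7,7)=1
t=8: f(8,-6)=7 f(8,-4)=28 f(8,-2)=56 f(8,0)=70 f(8,2)=56 f(8,4)=28 f(8,6)=8 f(8,8)=1
t=9: f(9,-5)=35 f(9,-3)=84 f(9,-1)=126 f(9,1)=126 f(9,3)=84 f(9,5)=36 f(9,7)=9 f(9,9)=1
t=10: f(10,-6)=35 f(10,-4)=119 f(10,-2)=210 f(10,0)=252 f(10,2)=210 f(10,4)=120 f(10,6)=45 f(10,8)=10 f(10,10)=1
t=11: f(11,-5)=154 f(11,-3)=329 f(11,-1)=462 f(11,1)=462 f(11,3)=330 f(11,5)=165 f(11,7)=55 f(11,9)=11 f(11,11)=1
t=12: f(12,-6)=154 f(12,-4)=483 f(12,-2)=791 f(12,0)=924 f(12,2)=792 f(12,4)=495 f(12,6)=220 f(12,8)=66 f(12,10)=12 f(12,12)=1
t=13: f(13,-5)=637 f(13,-3)=1274 f(13,-1)=1715 f(13,1)=1716 f(13,3)=1287 f(13,5)=715 f(13,7)=286 f(13,9)=78 f(13,11)=13 f(13,13)=1
t=14: f(14,-6)=637 f(14,-4)=1911 f(14,-2)=2989 f(14,0)=3431 f(14,2)=3003 f(14,4)=2002 f(14,6)=1001 f(14,8)=364 f(14,10)=91 f(14,12)=14 f(14,14)=1
Σ_s f(14,s) = 15444
P = 15444/16384 = 3861/4096

Answer: 3861/4096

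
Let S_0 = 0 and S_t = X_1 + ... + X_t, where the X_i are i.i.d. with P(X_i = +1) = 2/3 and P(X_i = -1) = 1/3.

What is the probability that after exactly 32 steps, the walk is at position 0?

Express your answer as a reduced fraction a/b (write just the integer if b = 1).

To be at 0 after 32 steps: need exactly 16 steps of +1 and 16 of -1.
Number of such sequences: C(32,16) = 601080390
Each has probability (2/3)^16 · (1/3)^16 = 65536/1853020188851841
P = 601080390 · 65536/1853020188851841 = 4376933826560/205891132094649

Answer: 4376933826560/205891132094649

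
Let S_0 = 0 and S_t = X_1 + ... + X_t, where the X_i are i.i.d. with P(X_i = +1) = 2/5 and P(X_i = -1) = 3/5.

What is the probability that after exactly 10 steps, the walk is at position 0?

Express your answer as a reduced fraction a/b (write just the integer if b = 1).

To be at 0 after 10 steps: need exactly 5 steps of +1 and 5 of -1.
Number of such sequences: C(10,5) = 252
Each has probability (2/5)^5 · (3/5)^5 = 7776/9765625
P = 252 · 7776/9765625 = 1959552/9765625

Answer: 1959552/9765625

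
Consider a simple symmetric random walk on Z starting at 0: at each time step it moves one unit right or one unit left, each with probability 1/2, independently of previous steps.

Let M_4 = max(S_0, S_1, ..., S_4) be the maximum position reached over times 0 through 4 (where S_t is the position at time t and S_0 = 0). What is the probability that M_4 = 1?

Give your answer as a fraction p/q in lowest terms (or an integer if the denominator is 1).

Answer: 1/4

Derivation:
Let M_4 = max(S_0,...,S_4). Use the reflection principle: for j ≥ 1, #{paths with M_4 ≥ j} = #{S_4 ≥ j} + #{S_4 ≥ j+1}.
By reflection, #{M_4 ≥ 1} = #{S_4 ≥ 1} + #{S_4 ≥ 2} = 5 + 5 = 10.
#{M_4 ≥ 2} = #{S_4 ≥ 2} + #{S_4 ≥ 3} = 5 + 1 = 6.
#{M_4 = 1} = 10 - 6 = 4.
P(M_4 = 1) = 4/16 = 1/4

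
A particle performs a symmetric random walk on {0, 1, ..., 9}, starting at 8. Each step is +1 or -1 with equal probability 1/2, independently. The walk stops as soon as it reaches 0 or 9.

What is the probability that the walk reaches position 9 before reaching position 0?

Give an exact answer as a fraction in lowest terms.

Symmetric walk (p = 1/2): the harmonic-function argument gives P(hit 9 before 0 | start at 8) = a/N.
P = 8/9 = 8/9

Answer: 8/9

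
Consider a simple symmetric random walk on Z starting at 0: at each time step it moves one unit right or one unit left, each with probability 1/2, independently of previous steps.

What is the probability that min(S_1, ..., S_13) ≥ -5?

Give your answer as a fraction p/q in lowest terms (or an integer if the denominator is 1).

Answer: 1859/2048

Derivation:
Let f(t,s) = #length-t paths at position s with S_1..S_t all ≥ -5.
f(t,s) = f(t-1,s-1) + f(t-1,s+1) for s ≥ -5; f(t,s) = 0 for s < -5.
t=0: f(0,0)=1
t=1: f(1,-1)=1 f(1,1)=1
t=2: f(2,-2)=1 f(2,0)=2 f(2,2)=1
t=3: f(3,-3)=1 f(3,-1)=3 f(3,1)=3 f(3,3)=1
t=4: f(4,-4)=1 f(4,-2)=4 f(4,0)=6 f(4,2)=4 f(4,4)=1
t=5: f(5,-5)=1 f(5,-3)=5 f(5,-1)=10 f(5,1)=10 f(5,3)=5 f(5,5)=1
t=6: f(6,-4)=6 f(6,-2)=15 f(6,0)=20 f(6,2)=15 f(6,4)=6 f(6,6)=1
t=7: f(7,-5)=6 f(7,-3)=21 f(7,-1)=35 f(7,1)=35 f(7,3)=21 f(7,5)=7 f(7,7)=1
t=8: f(8,-4)=27 f(8,-2)=56 f(8,0)=70 f(8,2)=56 f(8,4)=28 f(8,6)=8 f(8,8)=1
t=9: f(9,-5)=27 f(9,-3)=83 f(9,-1)=126 f(9,1)=126 f(9,3)=84 f(9,5)=36 f(9,7)=9 f(9,9)=1
t=10: f(10,-4)=110 f(10,-2)=209 f(10,0)=252 f(10,2)=210 f(10,4)=120 f(10,6)=45 f(10,8)=10 f(10,10)=1
t=11: f(11,-5)=110 f(11,-3)=319 f(11,-1)=461 f(11,1)=462 f(11,3)=330 f(11,5)=165 f(11,7)=55 f(11,9)=11 f(11,11)=1
t=12: f(12,-4)=429 f(12,-2)=780 f(12,0)=923 f(12,2)=792 f(12,4)=495 f(12,6)=220 f(12,8)=66 f(12,10)=12 f(12,12)=1
t=13: f(13,-5)=429 f(13,-3)=1209 f(13,-1)=1703 f(13,1)=1715 f(13,3)=1287 f(13,5)=715 f(13,7)=286 f(13,9)=78 f(13,11)=13 f(13,13)=1
Σ_s f(13,s) = 7436
P = 7436/8192 = 1859/2048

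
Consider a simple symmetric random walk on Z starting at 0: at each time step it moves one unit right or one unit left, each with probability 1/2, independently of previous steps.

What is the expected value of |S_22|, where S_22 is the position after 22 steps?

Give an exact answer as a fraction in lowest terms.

Answer: 969969/262144

Derivation:
S_22 takes values m ≡ 0 (mod 2) with |m| ≤ 22; P(S_22=m) = C(22,(22+m)/2)/2^22.
Total paths: 2^22 = 4194304
Distribution: P(S=-22)=1/4194304, P(S=-20)=22/4194304, P(S=-18)=231/4194304, P(S=-16)=1540/4194304, P(S=-14)=7315/4194304, P(S=-12)=26334/4194304, P(S=-10)=74613/4194304, P(S=-8)=170544/4194304, P(S=-6)=319770/4194304, P(S=-4)=497420/4194304, P(S=-2)=646646/4194304, P(S=0)=705432/4194304, P(S=2)=646646/4194304, P(S=4)=497420/4194304, P(S=6)=319770/4194304, P(S=8)=170544/4194304, P(S=10)=74613/4194304, P(S=12)=26334/4194304, P(S=14)=7315/4194304, P(S=16)=1540/4194304, P(S=18)=231/4194304, P(S=20)=22/4194304, P(S=22)=1/4194304
E[|S_22|] = Σ_m |m|·P(S_22=m) = 15519504/4194304 = 969969/262144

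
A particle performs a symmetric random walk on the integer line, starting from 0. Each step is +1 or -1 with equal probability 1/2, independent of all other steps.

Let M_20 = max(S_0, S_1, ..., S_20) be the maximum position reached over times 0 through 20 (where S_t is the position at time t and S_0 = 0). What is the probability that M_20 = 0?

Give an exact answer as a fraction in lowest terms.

Let M_20 = max(S_0,...,S_20). Use the reflection principle: for j ≥ 1, #{paths with M_20 ≥ j} = #{S_20 ≥ j} + #{S_20 ≥ j+1}.
P(M_20 ≥ 0) = 1 since S_0 = 0, so #{M_20 ≥ 0} = 1048576.
#{M_20 ≥ 1} = #{S_20 ≥ 1} + #{S_20 ≥ 2} = 431910 + 431910 = 863820.
#{M_20 = 0} = 1048576 - 863820 = 184756.
P(M_20 = 0) = 184756/1048576 = 46189/262144

Answer: 46189/262144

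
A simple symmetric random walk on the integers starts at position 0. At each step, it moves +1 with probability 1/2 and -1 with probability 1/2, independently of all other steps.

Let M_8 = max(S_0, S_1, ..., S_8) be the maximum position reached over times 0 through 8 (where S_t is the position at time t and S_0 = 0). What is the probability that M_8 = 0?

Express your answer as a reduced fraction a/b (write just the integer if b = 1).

Answer: 35/128

Derivation:
Let M_8 = max(S_0,...,S_8). Use the reflection principle: for j ≥ 1, #{paths with M_8 ≥ j} = #{S_8 ≥ j} + #{S_8 ≥ j+1}.
P(M_8 ≥ 0) = 1 since S_0 = 0, so #{M_8 ≥ 0} = 256.
#{M_8 ≥ 1} = #{S_8 ≥ 1} + #{S_8 ≥ 2} = 93 + 93 = 186.
#{M_8 = 0} = 256 - 186 = 70.
P(M_8 = 0) = 70/256 = 35/128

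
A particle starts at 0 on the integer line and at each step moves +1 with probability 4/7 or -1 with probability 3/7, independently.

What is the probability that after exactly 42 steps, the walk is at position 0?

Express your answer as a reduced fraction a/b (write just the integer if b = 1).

Answer: 24762618055774660951286796810977280/311973482284542371301330321821976049

Derivation:
To be at 0 after 42 steps: need exactly 21 steps of +1 and 21 of -1.
Number of such sequences: C(42,21) = 538257874440
Each has probability (4/7)^21 · (3/7)^21 = 46005119909369701466112/311973482284542371301330321821976049
P = 538257874440 · 46005119909369701466112/311973482284542371301330321821976049 = 24762618055774660951286796810977280/311973482284542371301330321821976049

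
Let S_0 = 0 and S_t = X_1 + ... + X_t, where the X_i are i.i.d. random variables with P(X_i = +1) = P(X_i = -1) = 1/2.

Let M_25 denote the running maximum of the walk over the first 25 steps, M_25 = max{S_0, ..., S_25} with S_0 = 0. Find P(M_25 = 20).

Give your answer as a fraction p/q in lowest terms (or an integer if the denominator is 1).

Let M_25 = max(S_0,...,S_25). Use the reflection principle: for j ≥ 1, #{paths with M_25 ≥ j} = #{S_25 ≥ j} + #{S_25 ≥ j+1}.
By reflection, #{M_25 ≥ 20} = #{S_25 ≥ 20} + #{S_25 ≥ 21} = 326 + 326 = 652.
#{M_25 ≥ 21} = #{S_25 ≥ 21} + #{S_25 ≥ 22} = 326 + 26 = 352.
#{M_25 = 20} = 652 - 352 = 300.
P(M_25 = 20) = 300/33554432 = 75/8388608

Answer: 75/8388608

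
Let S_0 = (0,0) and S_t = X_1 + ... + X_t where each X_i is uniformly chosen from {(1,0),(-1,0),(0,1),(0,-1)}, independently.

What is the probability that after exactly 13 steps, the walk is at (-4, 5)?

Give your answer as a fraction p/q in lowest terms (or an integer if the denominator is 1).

Answer: 16731/8388608

Derivation:
Let h be the number of horizontal steps (so 13-h are vertical). To end at (-4,5) need (h-4)/2 right-steps and ((13-h)+5)/2 up-steps.
Sum over h with 4 ≤ h ≤ 8, h ≡ 0 (mod 2), 13-h ≡ 1 (mod 2):
h=4: C(13,4)·C(4,0)·C(9,7) = 715·1·36 = 25740
h=6: C(13,6)·C(6,1)·C(7,6) = 1716·6·7 = 72072
h=8: C(13,8)·C(8,2)·C(5,5) = 1287·28·1 = 36036
Total favorable: 133848
Total paths: 4^13 = 67108864
P = 133848/67108864 = 16731/8388608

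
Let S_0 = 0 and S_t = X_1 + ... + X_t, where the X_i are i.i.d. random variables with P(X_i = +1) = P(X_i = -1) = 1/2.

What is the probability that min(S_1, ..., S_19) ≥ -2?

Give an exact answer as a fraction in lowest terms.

Let f(t,s) = #length-t paths at position s with S_1..S_t all ≥ -2.
f(t,s) = f(t-1,s-1) + f(t-1,s+1) for s ≥ -2; f(t,s) = 0 for s < -2.
t=0: f(0,0)=1
t=1: f(1,-1)=1 f(1,1)=1
t=2: f(2,-2)=1 f(2,0)=2 f(2,2)=1
t=3: f(3,-1)=3 f(3,1)=3 f(3,3)=1
t=4: f(4,-2)=3 f(4,0)=6 f(4,2)=4 f(4,4)=1
t=5: f(5,-1)=9 f(5,1)=10 f(5,3)=5 f(5,5)=1
t=6: f(6,-2)=9 f(6,0)=19 f(6,2)=15 f(6,4)=6 f(6,6)=1
t=7: f(7,-1)=28 f(7,1)=34 f(7,3)=21 f(7,5)=7 f(7,7)=1
t=8: f(8,-2)=28 f(8,0)=62 f(8,2)=55 f(8,4)=28 f(8,6)=8 f(8,8)=1
t=9: f(9,-1)=90 f(9,1)=117 f(9,3)=83 f(9,5)=36 f(9,7)=9 f(9,9)=1
t=10: f(10,-2)=90 f(10,0)=207 f(10,2)=200 f(10,4)=119 f(10,6)=45 f(10,8)=10 f(10,10)=1
t=11: f(11,-1)=297 f(11,1)=407 f(11,3)=319 f(11,5)=164 f(11,7)=55 f(11,9)=11 f(11,11)=1
t=12: f(12,-2)=297 f(12,0)=704 f(12,2)=726 f(12,4)=483 f(12,6)=219 f(12,8)=66 f(12,10)=12 f(12,12)=1
t=13: f(13,-1)=1001 f(13,1)=1430 f(13,3)=1209 f(13,5)=702 f(13,7)=285 f(13,9)=78 f(13,11)=13 f(13,13)=1
t=14: f(14,-2)=1001 f(14,0)=2431 f(14,2)=2639 f(14,4)=1911 f(14,6)=987 f(14,8)=363 f(14,10)=91 f(14,12)=14 f(14,14)=1
t=15: f(15,-1)=3432 f(15,1)=5070 f(15,3)=4550 f(15,5)=2898 f(15,7)=1350 f(15,9)=454 f(15,11)=105 f(15,13)=15 f(15,15)=1
t=16: f(16,-2)=3432 f(16,0)=8502 f(16,2)=9620 f(16,4)=7448 f(16,6)=4248 f(16,8)=1804 f(16,10)=559 f(16,12)=120 f(16,14)=16 f(16,16)=1
t=17: f(17,-1)=11934 f(17,1)=18122 f(17,3)=17068 f(17,5)=11696 f(17,7)=6052 f(17,9)=2363 f(17,11)=679 f(17,13)=136 f(17,15)=17 f(17,17)=1
t=18: f(18,-2)=11934 f(18,0)=30056 f(18,2)=35190 f(18,4)=28764 f(18,6)=17748 f(18,8)=8415 f(18,10)=3042 f(18,12)=815 f(18,14)=153 f(18,16)=18 f(18,18)=1
t=19: f(19,-1)=41990 f(19,1)=65246 f(19,3)=63954 f(19,5)=46512 f(19,7)=26163 f(19,9)=11457 f(19,11)=3857 f(19,13)=968 f(19,15)=171 f(19,17)=19 f(19,19)=1
Σ_s f(19,s) = 260338
P = 260338/524288 = 130169/262144

Answer: 130169/262144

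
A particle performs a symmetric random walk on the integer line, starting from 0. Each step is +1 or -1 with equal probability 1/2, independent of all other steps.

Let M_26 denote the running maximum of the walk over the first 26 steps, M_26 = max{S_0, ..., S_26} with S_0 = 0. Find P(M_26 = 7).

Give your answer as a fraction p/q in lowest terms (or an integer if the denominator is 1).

Answer: 1562275/33554432

Derivation:
Let M_26 = max(S_0,...,S_26). Use the reflection principle: for j ≥ 1, #{paths with M_26 ≥ j} = #{S_26 ≥ j} + #{S_26 ≥ j+1}.
By reflection, #{M_26 ≥ 7} = #{S_26 ≥ 7} + #{S_26 ≥ 8} = 5658537 + 5658537 = 11317074.
#{M_26 ≥ 8} = #{S_26 ≥ 8} + #{S_26 ≥ 9} = 5658537 + 2533987 = 8192524.
#{M_26 = 7} = 11317074 - 8192524 = 3124550.
P(M_26 = 7) = 3124550/67108864 = 1562275/33554432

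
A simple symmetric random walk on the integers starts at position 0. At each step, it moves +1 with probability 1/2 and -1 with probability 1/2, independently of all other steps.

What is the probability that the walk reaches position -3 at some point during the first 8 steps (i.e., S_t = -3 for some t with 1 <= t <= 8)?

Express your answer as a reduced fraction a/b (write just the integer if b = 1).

Answer: 37/128

Derivation:
Count via complement. Let g(t,s) = #length-t paths at position s with S_1..S_t all ≠ -3.
g(t,s) = g(t-1,s-1) + g(t-1,s+1) for s ≠ -3; g(t,-3) = 0.
t=0: g(0,0)=1
t=1: g(1,-1)=1 g(1,1)=1
t=2: g(2,-2)=1 g(2,0)=2 g(2,2)=1
t=3: g(3,-1)=3 g(3,1)=3 g(3,3)=1
t=4: g(4,-2)=3 g(4,0)=6 g(4,2)=4 g(4,4)=1
t=5: g(5,-1)=9 g(5,1)=10 g(5,3)=5 g(5,5)=1
t=6: g(6,-2)=9 g(6,0)=19 g(6,2)=15 g(6,4)=6 g(6,6)=1
t=7: g(7,-1)=28 g(7,1)=34 g(7,3)=21 g(7,5)=7 g(7,7)=1
t=8: g(8,-2)=28 g(8,0)=62 g(8,2)=55 g(8,4)=28 g(8,6)=8 g(8,8)=1
Paths never hitting -3: Σ_s g(8,s) = 182
Paths hitting -3: 2^8 - 182 = 74
P = 74/256 = 37/128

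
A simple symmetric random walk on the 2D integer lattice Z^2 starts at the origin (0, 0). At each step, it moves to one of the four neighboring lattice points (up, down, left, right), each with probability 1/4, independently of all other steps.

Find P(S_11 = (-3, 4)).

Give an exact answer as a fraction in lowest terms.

Let h be the number of horizontal steps (so 11-h are vertical). To end at (-3,4) need (h-3)/2 right-steps and ((11-h)+4)/2 up-steps.
Sum over h with 3 ≤ h ≤ 7, h ≡ 1 (mod 2), 11-h ≡ 0 (mod 2):
h=3: C(11,3)·C(3,0)·C(8,6) = 165·1·28 = 4620
h=5: C(11,5)·C(5,1)·C(6,5) = 462·5·6 = 13860
h=7: C(11,7)·C(7,2)·C(4,4) = 330·21·1 = 6930
Total favorable: 25410
Total paths: 4^11 = 4194304
P = 25410/4194304 = 12705/2097152

Answer: 12705/2097152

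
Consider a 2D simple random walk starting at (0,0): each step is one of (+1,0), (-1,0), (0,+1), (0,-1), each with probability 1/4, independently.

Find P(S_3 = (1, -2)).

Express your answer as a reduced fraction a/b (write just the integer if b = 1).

Let h be the number of horizontal steps (so 3-h are vertical). To end at (1,-2) need (h+1)/2 right-steps and ((3-h)-2)/2 up-steps.
Sum over h with 1 ≤ h ≤ 1, h ≡ 1 (mod 2), 3-h ≡ 0 (mod 2):
h=1: C(3,1)·C(1,1)·C(2,0) = 3·1·1 = 3
Total favorable: 3
Total paths: 4^3 = 64
P = 3/64 = 3/64

Answer: 3/64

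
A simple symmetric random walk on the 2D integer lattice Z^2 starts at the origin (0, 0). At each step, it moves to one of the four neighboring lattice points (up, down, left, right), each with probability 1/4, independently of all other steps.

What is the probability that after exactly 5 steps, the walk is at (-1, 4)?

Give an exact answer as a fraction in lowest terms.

Let h be the number of horizontal steps (so 5-h are vertical). To end at (-1,4) need (h-1)/2 right-steps and ((5-h)+4)/2 up-steps.
Sum over h with 1 ≤ h ≤ 1, h ≡ 1 (mod 2), 5-h ≡ 0 (mod 2):
h=1: C(5,1)·C(1,0)·C(4,4) = 5·1·1 = 5
Total favorable: 5
Total paths: 4^5 = 1024
P = 5/1024 = 5/1024

Answer: 5/1024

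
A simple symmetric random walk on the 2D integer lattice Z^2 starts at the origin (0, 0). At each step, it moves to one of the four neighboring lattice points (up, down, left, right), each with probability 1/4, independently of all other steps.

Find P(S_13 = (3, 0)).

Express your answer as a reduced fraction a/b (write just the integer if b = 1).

Let h be the number of horizontal steps (so 13-h are vertical). To end at (3,0) need (h+3)/2 right-steps and ((13-h)+0)/2 up-steps.
Sum over h with 3 ≤ h ≤ 13, h ≡ 1 (mod 2), 13-h ≡ 0 (mod 2):
h=3: C(13,3)·C(3,3)·C(10,5) = 286·1·252 = 72072
h=5: C(13,5)·C(5,4)·C(8,4) = 1287·5·70 = 450450
h=7: C(13,7)·C(7,5)·C(6,3) = 1716·21·20 = 720720
h=9: C(13,9)·C(9,6)·C(4,2) = 715·84·6 = 360360
h=11: C(13,11)·C(11,7)·C(2,1) = 78·330·2 = 51480
h=13: C(13,13)·C(13,8)·C(0,0) = 1·1287·1 = 1287
Total favorable: 1656369
Total paths: 4^13 = 67108864
P = 1656369/67108864 = 1656369/67108864

Answer: 1656369/67108864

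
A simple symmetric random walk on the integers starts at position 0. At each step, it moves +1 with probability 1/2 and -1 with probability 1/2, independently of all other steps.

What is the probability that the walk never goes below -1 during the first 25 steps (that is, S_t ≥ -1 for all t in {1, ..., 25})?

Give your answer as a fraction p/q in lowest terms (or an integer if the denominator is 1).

Answer: 1300075/4194304

Derivation:
Let f(t,s) = #length-t paths at position s with S_1..S_t all ≥ -1.
f(t,s) = f(t-1,s-1) + f(t-1,s+1) for s ≥ -1; f(t,s) = 0 for s < -1.
t=0: f(0,0)=1
t=1: f(1,-1)=1 f(1,1)=1
t=2: f(2,0)=2 f(2,2)=1
t=3: f(3,-1)=2 f(3,1)=3 f(3,3)=1
t=4: f(4,0)=5 f(4,2)=4 f(4,4)=1
t=5: f(5,-1)=5 f(5,1)=9 f(5,3)=5 f(5,5)=1
t=6: f(6,0)=14 f(6,2)=14 f(6,4)=6 f(6,6)=1
t=7: f(7,-1)=14 f(7,1)=28 f(7,3)=20 f(7,5)=7 f(7,7)=1
t=8: f(8,0)=42 f(8,2)=48 f(8,4)=27 f(8,6)=8 f(8,8)=1
t=9: f(9,-1)=42 f(9,1)=90 f(9,3)=75 f(9,5)=35 f(9,7)=9 f(9,9)=1
t=10: f(10,0)=132 f(10,2)=165 f(10,4)=110 f(10,6)=44 f(10,8)=10 f(10,10)=1
t=11: f(11,-1)=132 f(11,1)=297 f(11,3)=275 f(11,5)=154 f(11,7)=54 f(11,9)=11 f(11,11)=1
t=12: f(12,0)=429 f(12,2)=572 f(12,4)=429 f(12,6)=208 f(12,8)=65 f(12,10)=12 f(12,12)=1
t=13: f(13,-1)=429 f(13,1)=1001 f(13,3)=1001 f(13,5)=637 f(13,7)=273 f(13,9)=77 f(13,11)=13 f(13,13)=1
t=14: f(14,0)=1430 f(14,2)=2002 f(14,4)=1638 f(14,6)=910 f(14,8)=350 f(14,10)=90 f(14,12)=14 f(14,14)=1
t=15: f(15,-1)=1430 f(15,1)=3432 f(15,3)=3640 f(15,5)=2548 f(15,7)=1260 f(15,9)=440 f(15,11)=104 f(15,13)=15 f(15,15)=1
t=16: f(16,0)=4862 f(16,2)=7072 f(16,4)=6188 f(16,6)=3808 f(16,8)=1700 f(16,10)=544 f(16,12)=119 f(16,14)=16 f(16,16)=1
t=17: f(17,-1)=4862 f(17,1)=11934 f(17,3)=13260 f(17,5)=9996 f(17,7)=5508 f(17,9)=2244 f(17,11)=663 f(17,13)=135 f(17,15)=17 f(17,17)=1
t=18: f(18,0)=16796 f(18,2)=25194 f(18,4)=23256 f(18,6)=15504 f(18,8)=7752 f(18,10)=2907 f(18,12)=798 f(18,14)=152 f(18,16)=18 f(18,18)=1
t=19: f(19,-1)=16796 f(19,1)=41990 f(19,3)=48450 f(19,5)=38760 f(19,7)=23256 f(19,9)=10659 f(19,11)=3705 f(19,13)=950 f(19,15)=170 f(19,17)=19 f(19,19)=1
t=20: f(20,0)=58786 f(20,2)=90440 f(20,4)=87210 f(20,6)=62016 f(20,8)=33915 f(20,10)=14364 f(20,12)=4655 f(20,14)=1120 f(20,16)=189 f(20,18)=20 f(20,20)=1
t=21: f(21,-1)=58786 f(21,1)=149226 f(21,3)=177650 f(21,5)=149226 f(21,7)=95931 f(21,9)=48279 f(21,11)=19019 f(21,13)=5775 f(21,15)=1309 f(21,17)=209 f(21,19)=21 f(21,21)=1
t=22: f(22,0)=208012 f(22,2)=326876 f(22,4)=326876 f(22,6)=245157 f(22,8)=144210 f(22,10)=67298 f(22,12)=24794 f(22,14)=7084 f(22,16)=1518 f(22,18)=230 f(22,20)=22 f(22,22)=1
t=23: f(23,-1)=208012 f(23,1)=534888 f(23,3)=653752 f(23,5)=572033 f(23,7)=389367 f(23,9)=211508 f(23,11)=92092 f(23,13)=31878 f(23,15)=8602 f(23,17)=1748 f(23,19)=252 f(23,21)=23 f(23,23)=1
t=24: f(24,0)=742900 f(24,2)=1188640 f(24,4)=1225785 f(24,6)=961400 f(24,8)=600875 f(24,10)=303600 f(24,12)=123970 f(24,14)=40480 f(24,16)=10350 f(24,18)=2000 f(24,20)=275 f(24,22)=24 f(24,24)=1
t=25: f(25,-1)=742900 f(25,1)=1931540 f(25,3)=2414425 f(25,5)=2187185 f(25,7)=1562275 f(25,9)=904475 f(25,11)=427570 f(25,13)=164450 f(25,15)=50830 f(25,17)=12350 f(25,19)=2275 f(25,21)=299 f(25,23)=25 f(25,25)=1
Σ_s f(25,s) = 10400600
P = 10400600/33554432 = 1300075/4194304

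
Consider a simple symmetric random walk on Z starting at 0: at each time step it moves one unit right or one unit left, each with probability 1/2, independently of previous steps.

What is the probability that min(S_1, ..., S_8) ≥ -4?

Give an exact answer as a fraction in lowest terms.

Let f(t,s) = #length-t paths at position s with S_1..S_t all ≥ -4.
f(t,s) = f(t-1,s-1) + f(t-1,s+1) for s ≥ -4; f(t,s) = 0 for s < -4.
t=0: f(0,0)=1
t=1: f(1,-1)=1 f(1,1)=1
t=2: f(2,-2)=1 f(2,0)=2 f(2,2)=1
t=3: f(3,-3)=1 f(3,-1)=3 f(3,1)=3 f(3,3)=1
t=4: f(4,-4)=1 f(4,-2)=4 f(4,0)=6 f(4,2)=4 f(4,4)=1
t=5: f(5,-3)=5 f(5,-1)=10 f(5,1)=10 f(5,3)=5 f(5,5)=1
t=6: f(6,-4)=5 f(6,-2)=15 f(6,0)=20 f(6,2)=15 f(6,4)=6 f(6,6)=1
t=7: f(7,-3)=20 f(7,-1)=35 f(7,1)=35 f(7,3)=21 f(7,5)=7 f(7,7)=1
t=8: f(8,-4)=20 f(8,-2)=55 f(8,0)=70 f(8,2)=56 f(8,4)=28 f(8,6)=8 f(8,8)=1
Σ_s f(8,s) = 238
P = 238/256 = 119/128

Answer: 119/128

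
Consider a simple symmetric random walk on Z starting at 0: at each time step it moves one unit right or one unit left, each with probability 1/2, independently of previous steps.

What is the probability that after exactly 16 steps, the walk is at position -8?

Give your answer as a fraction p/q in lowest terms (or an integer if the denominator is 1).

Answer: 455/16384

Derivation:
To reach position -8 after 16 steps: need 4 steps of +1 and 12 of -1.
Favorable paths: C(16,4) = 1820
Total paths: 2^16 = 65536
P = 1820/65536 = 455/16384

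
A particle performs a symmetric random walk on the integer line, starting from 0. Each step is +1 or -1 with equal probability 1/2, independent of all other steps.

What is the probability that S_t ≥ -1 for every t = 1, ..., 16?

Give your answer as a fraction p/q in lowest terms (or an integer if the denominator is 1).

Let f(t,s) = #length-t paths at position s with S_1..S_t all ≥ -1.
f(t,s) = f(t-1,s-1) + f(t-1,s+1) for s ≥ -1; f(t,s) = 0 for s < -1.
t=0: f(0,0)=1
t=1: f(1,-1)=1 f(1,1)=1
t=2: f(2,0)=2 f(2,2)=1
t=3: f(3,-1)=2 f(3,1)=3 f(3,3)=1
t=4: f(4,0)=5 f(4,2)=4 f(4,4)=1
t=5: f(5,-1)=5 f(5,1)=9 f(5,3)=5 f(5,5)=1
t=6: f(6,0)=14 f(6,2)=14 f(6,4)=6 f(6,6)=1
t=7: f(7,-1)=14 f(7,1)=28 f(7,3)=20 f(7,5)=7 f(7,7)=1
t=8: f(8,0)=42 f(8,2)=48 f(8,4)=27 f(8,6)=8 f(8,8)=1
t=9: f(9,-1)=42 f(9,1)=90 f(9,3)=75 f(9,5)=35 f(9,7)=9 f(9,9)=1
t=10: f(10,0)=132 f(10,2)=165 f(10,4)=110 f(10,6)=44 f(10,8)=10 f(10,10)=1
t=11: f(11,-1)=132 f(11,1)=297 f(11,3)=275 f(11,5)=154 f(11,7)=54 f(11,9)=11 f(11,11)=1
t=12: f(12,0)=429 f(12,2)=572 f(12,4)=429 f(12,6)=208 f(12,8)=65 f(12,10)=12 f(12,12)=1
t=13: f(13,-1)=429 f(13,1)=1001 f(13,3)=1001 f(13,5)=637 f(13,7)=273 f(13,9)=77 f(13,11)=13 f(13,13)=1
t=14: f(14,0)=1430 f(14,2)=2002 f(14,4)=1638 f(14,6)=910 f(14,8)=350 f(14,10)=90 f(14,12)=14 f(14,14)=1
t=15: f(15,-1)=1430 f(15,1)=3432 f(15,3)=3640 f(15,5)=2548 f(15,7)=1260 f(15,9)=440 f(15,11)=104 f(15,13)=15 f(15,15)=1
t=16: f(16,0)=4862 f(16,2)=7072 f(16,4)=6188 f(16,6)=3808 f(16,8)=1700 f(16,10)=544 f(16,12)=119 f(16,14)=16 f(16,16)=1
Σ_s f(16,s) = 24310
P = 24310/65536 = 12155/32768

Answer: 12155/32768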